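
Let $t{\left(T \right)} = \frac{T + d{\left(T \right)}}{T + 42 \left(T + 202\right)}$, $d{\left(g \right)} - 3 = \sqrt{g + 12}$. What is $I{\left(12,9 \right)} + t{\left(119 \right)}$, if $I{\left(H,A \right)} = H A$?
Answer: $\frac{1469030}{13601} + \frac{\sqrt{131}}{13601} \approx 108.01$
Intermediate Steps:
$d{\left(g \right)} = 3 + \sqrt{12 + g}$ ($d{\left(g \right)} = 3 + \sqrt{g + 12} = 3 + \sqrt{12 + g}$)
$t{\left(T \right)} = \frac{3 + T + \sqrt{12 + T}}{8484 + 43 T}$ ($t{\left(T \right)} = \frac{T + \left(3 + \sqrt{12 + T}\right)}{T + 42 \left(T + 202\right)} = \frac{3 + T + \sqrt{12 + T}}{T + 42 \left(202 + T\right)} = \frac{3 + T + \sqrt{12 + T}}{T + \left(8484 + 42 T\right)} = \frac{3 + T + \sqrt{12 + T}}{8484 + 43 T}$)
$I{\left(H,A \right)} = A H$
$I{\left(12,9 \right)} + t{\left(119 \right)} = 9 \cdot 12 + \frac{3 + 119 + \sqrt{12 + 119}}{8484 + 43 \cdot 119} = 108 + \frac{3 + 119 + \sqrt{131}}{8484 + 5117} = 108 + \frac{122 + \sqrt{131}}{13601} = 108 + \left(\frac{122}{13601} + \frac{\sqrt{131}}{13601}\right) = \frac{1469030}{13601} + \frac{\sqrt{131}}{13601}$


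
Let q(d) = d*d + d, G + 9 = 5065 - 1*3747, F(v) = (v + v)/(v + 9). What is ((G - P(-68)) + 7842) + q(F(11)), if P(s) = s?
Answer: 922131/100 ≈ 9221.3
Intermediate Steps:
F(v) = 2*v/(9 + v) (F(v) = (2*v)/(9 + v) = 2*v/(9 + v))
G = 1309 (G = -9 + (5065 - 1*3747) = -9 + (5065 - 3747) = -9 + 1318 = 1309)
q(d) = d + d² (q(d) = d² + d = d + d²)
((G - P(-68)) + 7842) + q(F(11)) = ((1309 - 1*(-68)) + 7842) + (2*11/(9 + 11))*(1 + 2*11/(9 + 11)) = ((1309 + 68) + 7842) + (2*11/20)*(1 + 2*11/20) = (1377 + 7842) + (2*11*(1/20))*(1 + 2*11*(1/20)) = 9219 + 11*(1 + 11/10)/10 = 9219 + (11/10)*(21/10) = 9219 + 231/100 = 922131/100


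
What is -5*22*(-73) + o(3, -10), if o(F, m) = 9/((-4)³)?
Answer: 513911/64 ≈ 8029.9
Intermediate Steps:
o(F, m) = -9/64 (o(F, m) = 9/(-64) = 9*(-1/64) = -9/64)
-5*22*(-73) + o(3, -10) = -5*22*(-73) - 9/64 = -110*(-73) - 9/64 = 8030 - 9/64 = 513911/64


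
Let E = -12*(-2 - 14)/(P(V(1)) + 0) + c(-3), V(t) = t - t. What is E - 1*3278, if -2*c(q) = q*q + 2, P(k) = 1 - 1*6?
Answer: -33219/10 ≈ -3321.9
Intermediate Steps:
V(t) = 0
P(k) = -5 (P(k) = 1 - 6 = -5)
c(q) = -1 - q²/2 (c(q) = -(q*q + 2)/2 = -(q² + 2)/2 = -(2 + q²)/2 = -1 - q²/2)
E = -439/10 (E = -12*(-2 - 14)/(-5 + 0) + (-1 - ½*(-3)²) = -(-192)/(-5) + (-1 - ½*9) = -(-192)*(-1)/5 + (-1 - 9/2) = -12*16/5 - 11/2 = -192/5 - 11/2 = -439/10 ≈ -43.900)
E - 1*3278 = -439/10 - 1*3278 = -439/10 - 3278 = -33219/10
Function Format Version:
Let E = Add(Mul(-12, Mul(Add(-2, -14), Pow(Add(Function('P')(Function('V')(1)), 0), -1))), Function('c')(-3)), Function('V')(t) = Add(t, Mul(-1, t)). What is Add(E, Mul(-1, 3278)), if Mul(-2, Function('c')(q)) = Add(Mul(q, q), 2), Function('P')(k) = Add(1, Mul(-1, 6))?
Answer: Rational(-33219, 10) ≈ -3321.9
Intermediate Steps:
Function('V')(t) = 0
Function('P')(k) = -5 (Function('P')(k) = Add(1, -6) = -5)
Function('c')(q) = Add(-1, Mul(Rational(-1, 2), Pow(q, 2))) (Function('c')(q) = Mul(Rational(-1, 2), Add(Mul(q, q), 2)) = Mul(Rational(-1, 2), Add(Pow(q, 2), 2)) = Mul(Rational(-1, 2), Add(2, Pow(q, 2))) = Add(-1, Mul(Rational(-1, 2), Pow(q, 2))))
E = Rational(-439, 10) (E = Add(Mul(-12, Mul(Add(-2, -14), Pow(Add(-5, 0), -1))), Add(-1, Mul(Rational(-1, 2), Pow(-3, 2)))) = Add(Mul(-12, Mul(-16, Pow(-5, -1))), Add(-1, Mul(Rational(-1, 2), 9))) = Add(Mul(-12, Mul(-16, Rational(-1, 5))), Add(-1, Rational(-9, 2))) = Add(Mul(-12, Rational(16, 5)), Rational(-11, 2)) = Add(Rational(-192, 5), Rational(-11, 2)) = Rational(-439, 10) ≈ -43.900)
Add(E, Mul(-1, 3278)) = Add(Rational(-439, 10), Mul(-1, 3278)) = Add(Rational(-439, 10), -3278) = Rational(-33219, 10)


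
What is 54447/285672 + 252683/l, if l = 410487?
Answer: 31511414555/39088214088 ≈ 0.80616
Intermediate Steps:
54447/285672 + 252683/l = 54447/285672 + 252683/410487 = 54447*(1/285672) + 252683*(1/410487) = 18149/95224 + 252683/410487 = 31511414555/39088214088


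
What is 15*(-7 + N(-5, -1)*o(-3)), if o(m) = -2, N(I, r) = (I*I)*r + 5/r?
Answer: 795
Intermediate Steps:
N(I, r) = 5/r + r*I**2 (N(I, r) = I**2*r + 5/r = r*I**2 + 5/r = 5/r + r*I**2)
15*(-7 + N(-5, -1)*o(-3)) = 15*(-7 + (5/(-1) - 1*(-5)**2)*(-2)) = 15*(-7 + (5*(-1) - 1*25)*(-2)) = 15*(-7 + (-5 - 25)*(-2)) = 15*(-7 - 30*(-2)) = 15*(-7 + 60) = 15*53 = 795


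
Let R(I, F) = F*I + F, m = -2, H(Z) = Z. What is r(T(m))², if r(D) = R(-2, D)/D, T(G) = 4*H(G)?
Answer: 1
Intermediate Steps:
R(I, F) = F + F*I
T(G) = 4*G
r(D) = -1 (r(D) = (D*(1 - 2))/D = (D*(-1))/D = (-D)/D = -1)
r(T(m))² = (-1)² = 1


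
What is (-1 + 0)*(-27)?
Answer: 27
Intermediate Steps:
(-1 + 0)*(-27) = -1*(-27) = 27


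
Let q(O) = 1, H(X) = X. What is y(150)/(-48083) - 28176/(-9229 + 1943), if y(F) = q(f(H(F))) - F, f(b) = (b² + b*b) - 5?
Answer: 677936111/175166369 ≈ 3.8702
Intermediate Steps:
f(b) = -5 + 2*b² (f(b) = (b² + b²) - 5 = 2*b² - 5 = -5 + 2*b²)
y(F) = 1 - F
y(150)/(-48083) - 28176/(-9229 + 1943) = (1 - 1*150)/(-48083) - 28176/(-9229 + 1943) = (1 - 150)*(-1/48083) - 28176/(-7286) = -149*(-1/48083) - 28176*(-1/7286) = 149/48083 + 14088/3643 = 677936111/175166369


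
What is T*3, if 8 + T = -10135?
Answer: -30429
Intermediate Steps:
T = -10143 (T = -8 - 10135 = -10143)
T*3 = -10143*3 = -30429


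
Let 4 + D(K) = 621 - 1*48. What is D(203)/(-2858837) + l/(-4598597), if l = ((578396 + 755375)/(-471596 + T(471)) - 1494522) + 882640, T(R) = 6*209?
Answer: 821528689588597349/6183416598917907638 ≈ 0.13286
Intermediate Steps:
T(R) = 1254
D(K) = 569 (D(K) = -4 + (621 - 1*48) = -4 + (621 - 48) = -4 + 573 = 569)
l = -287795137415/470342 (l = ((578396 + 755375)/(-471596 + 1254) - 1494522) + 882640 = (1333771/(-470342) - 1494522) + 882640 = (1333771*(-1/470342) - 1494522) + 882640 = (-1333771/470342 - 1494522) + 882640 = -702937800295/470342 + 882640 = -287795137415/470342 ≈ -6.1189e+5)
D(203)/(-2858837) + l/(-4598597) = 569/(-2858837) - 287795137415/470342/(-4598597) = 569*(-1/2858837) - 287795137415/470342*(-1/4598597) = -569/2858837 + 287795137415/2162913310174 = 821528689588597349/6183416598917907638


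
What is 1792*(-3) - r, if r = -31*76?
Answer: -3020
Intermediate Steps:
r = -2356
1792*(-3) - r = 1792*(-3) - 1*(-2356) = -5376 + 2356 = -3020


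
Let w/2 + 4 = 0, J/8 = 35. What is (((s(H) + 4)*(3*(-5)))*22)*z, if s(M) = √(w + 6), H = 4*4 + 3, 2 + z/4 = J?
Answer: -1467840 - 366960*I*√2 ≈ -1.4678e+6 - 5.1896e+5*I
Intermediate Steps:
J = 280 (J = 8*35 = 280)
w = -8 (w = -8 + 2*0 = -8 + 0 = -8)
z = 1112 (z = -8 + 4*280 = -8 + 1120 = 1112)
H = 19 (H = 16 + 3 = 19)
s(M) = I*√2 (s(M) = √(-8 + 6) = √(-2) = I*√2)
(((s(H) + 4)*(3*(-5)))*22)*z = (((I*√2 + 4)*(3*(-5)))*22)*1112 = (((4 + I*√2)*(-15))*22)*1112 = ((-60 - 15*I*√2)*22)*1112 = (-1320 - 330*I*√2)*1112 = -1467840 - 366960*I*√2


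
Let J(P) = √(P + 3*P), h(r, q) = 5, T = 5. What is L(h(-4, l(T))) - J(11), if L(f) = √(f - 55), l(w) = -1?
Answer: -2*√11 + 5*I*√2 ≈ -6.6332 + 7.0711*I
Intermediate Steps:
L(f) = √(-55 + f)
J(P) = 2*√P (J(P) = √(4*P) = 2*√P)
L(h(-4, l(T))) - J(11) = √(-55 + 5) - 2*√11 = √(-50) - 2*√11 = 5*I*√2 - 2*√11 = -2*√11 + 5*I*√2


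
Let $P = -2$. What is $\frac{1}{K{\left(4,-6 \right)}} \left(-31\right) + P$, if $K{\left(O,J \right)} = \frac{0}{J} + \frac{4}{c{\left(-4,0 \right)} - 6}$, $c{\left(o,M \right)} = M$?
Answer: $\frac{89}{2} \approx 44.5$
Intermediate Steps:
$K{\left(O,J \right)} = - \frac{2}{3}$ ($K{\left(O,J \right)} = \frac{0}{J} + \frac{4}{0 - 6} = 0 + \frac{4}{0 - 6} = 0 + \frac{4}{-6} = 0 + 4 \left(- \frac{1}{6}\right) = 0 - \frac{2}{3} = - \frac{2}{3}$)
$\frac{1}{K{\left(4,-6 \right)}} \left(-31\right) + P = \frac{1}{- \frac{2}{3}} \left(-31\right) - 2 = \left(- \frac{3}{2}\right) \left(-31\right) - 2 = \frac{93}{2} - 2 = \frac{89}{2}$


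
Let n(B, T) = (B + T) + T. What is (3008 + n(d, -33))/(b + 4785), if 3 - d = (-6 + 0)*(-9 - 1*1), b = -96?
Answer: 2885/4689 ≈ 0.61527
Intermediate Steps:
d = -57 (d = 3 - (-6 + 0)*(-9 - 1*1) = 3 - (-6)*(-9 - 1) = 3 - (-6)*(-10) = 3 - 1*60 = 3 - 60 = -57)
n(B, T) = B + 2*T
(3008 + n(d, -33))/(b + 4785) = (3008 + (-57 + 2*(-33)))/(-96 + 4785) = (3008 + (-57 - 66))/4689 = (3008 - 123)*(1/4689) = 2885*(1/4689) = 2885/4689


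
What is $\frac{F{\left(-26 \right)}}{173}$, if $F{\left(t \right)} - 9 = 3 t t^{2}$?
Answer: $- \frac{52719}{173} \approx -304.73$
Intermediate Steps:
$F{\left(t \right)} = 9 + 3 t^{3}$ ($F{\left(t \right)} = 9 + 3 t t^{2} = 9 + 3 t^{3}$)
$\frac{F{\left(-26 \right)}}{173} = \frac{9 + 3 \left(-26\right)^{3}}{173} = \left(9 + 3 \left(-17576\right)\right) \frac{1}{173} = \left(9 - 52728\right) \frac{1}{173} = \left(-52719\right) \frac{1}{173} = - \frac{52719}{173}$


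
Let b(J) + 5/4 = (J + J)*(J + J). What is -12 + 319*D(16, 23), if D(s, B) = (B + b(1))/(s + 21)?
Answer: 31081/148 ≈ 210.01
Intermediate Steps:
b(J) = -5/4 + 4*J² (b(J) = -5/4 + (J + J)*(J + J) = -5/4 + (2*J)*(2*J) = -5/4 + 4*J²)
D(s, B) = (11/4 + B)/(21 + s) (D(s, B) = (B + (-5/4 + 4*1²))/(s + 21) = (B + (-5/4 + 4*1))/(21 + s) = (B + (-5/4 + 4))/(21 + s) = (B + 11/4)/(21 + s) = (11/4 + B)/(21 + s))
-12 + 319*D(16, 23) = -12 + 319*((11/4 + 23)/(21 + 16)) = -12 + 319*((103/4)/37) = -12 + 319*((1/37)*(103/4)) = -12 + 319*(103/148) = -12 + 32857/148 = 31081/148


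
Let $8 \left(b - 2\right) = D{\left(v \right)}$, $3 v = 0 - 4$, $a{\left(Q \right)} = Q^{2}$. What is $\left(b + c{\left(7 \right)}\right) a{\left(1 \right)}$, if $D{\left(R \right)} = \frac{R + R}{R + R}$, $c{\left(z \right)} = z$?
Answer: $\frac{73}{8} \approx 9.125$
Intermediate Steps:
$v = - \frac{4}{3}$ ($v = \frac{0 - 4}{3} = \frac{1}{3} \left(-4\right) = - \frac{4}{3} \approx -1.3333$)
$D{\left(R \right)} = 1$ ($D{\left(R \right)} = \frac{2 R}{2 R} = 2 R \frac{1}{2 R} = 1$)
$b = \frac{17}{8}$ ($b = 2 + \frac{1}{8} \cdot 1 = 2 + \frac{1}{8} = \frac{17}{8} \approx 2.125$)
$\left(b + c{\left(7 \right)}\right) a{\left(1 \right)} = \left(\frac{17}{8} + 7\right) 1^{2} = \frac{73}{8} \cdot 1 = \frac{73}{8}$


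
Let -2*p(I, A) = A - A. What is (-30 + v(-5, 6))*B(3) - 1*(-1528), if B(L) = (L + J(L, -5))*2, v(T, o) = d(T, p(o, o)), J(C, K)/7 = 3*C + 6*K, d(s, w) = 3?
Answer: 9304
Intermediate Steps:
p(I, A) = 0 (p(I, A) = -(A - A)/2 = -½*0 = 0)
J(C, K) = 21*C + 42*K (J(C, K) = 7*(3*C + 6*K) = 21*C + 42*K)
v(T, o) = 3
B(L) = -420 + 44*L (B(L) = (L + (21*L + 42*(-5)))*2 = (L + (21*L - 210))*2 = (L + (-210 + 21*L))*2 = (-210 + 22*L)*2 = -420 + 44*L)
(-30 + v(-5, 6))*B(3) - 1*(-1528) = (-30 + 3)*(-420 + 44*3) - 1*(-1528) = -27*(-420 + 132) + 1528 = -27*(-288) + 1528 = 7776 + 1528 = 9304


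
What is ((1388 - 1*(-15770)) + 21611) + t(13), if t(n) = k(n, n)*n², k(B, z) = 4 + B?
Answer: 41642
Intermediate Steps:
t(n) = n²*(4 + n) (t(n) = (4 + n)*n² = n²*(4 + n))
((1388 - 1*(-15770)) + 21611) + t(13) = ((1388 - 1*(-15770)) + 21611) + 13²*(4 + 13) = ((1388 + 15770) + 21611) + 169*17 = (17158 + 21611) + 2873 = 38769 + 2873 = 41642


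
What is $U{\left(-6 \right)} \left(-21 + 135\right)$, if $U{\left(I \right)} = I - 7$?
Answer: $-1482$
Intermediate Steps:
$U{\left(I \right)} = -7 + I$ ($U{\left(I \right)} = I - 7 = -7 + I$)
$U{\left(-6 \right)} \left(-21 + 135\right) = \left(-7 - 6\right) \left(-21 + 135\right) = \left(-13\right) 114 = -1482$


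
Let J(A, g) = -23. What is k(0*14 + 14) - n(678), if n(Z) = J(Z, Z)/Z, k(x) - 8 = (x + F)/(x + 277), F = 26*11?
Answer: 596159/65766 ≈ 9.0648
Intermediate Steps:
F = 286
k(x) = 8 + (286 + x)/(277 + x) (k(x) = 8 + (x + 286)/(x + 277) = 8 + (286 + x)/(277 + x))
n(Z) = -23/Z
k(0*14 + 14) - n(678) = 9*(278 + (0*14 + 14))/(277 + (0*14 + 14)) - (-23)/678 = 9*(278 + (0 + 14))/(277 + (0 + 14)) - (-23)/678 = 9*(278 + 14)/(277 + 14) - 1*(-23/678) = 9*292/291 + 23/678 = 9*(1/291)*292 + 23/678 = 876/97 + 23/678 = 596159/65766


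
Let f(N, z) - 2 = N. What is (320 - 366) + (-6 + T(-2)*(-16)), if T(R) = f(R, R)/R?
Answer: -52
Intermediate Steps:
f(N, z) = 2 + N
T(R) = (2 + R)/R
(320 - 366) + (-6 + T(-2)*(-16)) = (320 - 366) + (-6 + ((2 - 2)/(-2))*(-16)) = -46 + (-6 - ½*0*(-16)) = -46 + (-6 + 0*(-16)) = -46 + (-6 + 0) = -46 - 6 = -52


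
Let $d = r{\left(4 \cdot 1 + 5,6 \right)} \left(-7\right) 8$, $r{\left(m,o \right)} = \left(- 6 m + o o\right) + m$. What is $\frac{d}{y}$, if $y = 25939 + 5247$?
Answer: $\frac{252}{15593} \approx 0.016161$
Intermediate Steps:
$r{\left(m,o \right)} = o^{2} - 5 m$ ($r{\left(m,o \right)} = \left(- 6 m + o^{2}\right) + m = \left(o^{2} - 6 m\right) + m = o^{2} - 5 m$)
$y = 31186$
$d = 504$ ($d = \left(6^{2} - 5 \left(4 \cdot 1 + 5\right)\right) \left(-7\right) 8 = \left(36 - 5 \left(4 + 5\right)\right) \left(-7\right) 8 = \left(36 - 45\right) \left(-7\right) 8 = \left(-9\right) \left(-7\right) 8 = 63 \cdot 8 = 504$)
$\frac{d}{y} = \frac{504}{31186} = 504 \cdot \frac{1}{31186} = \frac{252}{15593}$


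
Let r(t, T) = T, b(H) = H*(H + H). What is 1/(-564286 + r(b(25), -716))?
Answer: -1/565002 ≈ -1.7699e-6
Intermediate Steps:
b(H) = 2*H² (b(H) = H*(2*H) = 2*H²)
1/(-564286 + r(b(25), -716)) = 1/(-564286 - 716) = 1/(-565002) = -1/565002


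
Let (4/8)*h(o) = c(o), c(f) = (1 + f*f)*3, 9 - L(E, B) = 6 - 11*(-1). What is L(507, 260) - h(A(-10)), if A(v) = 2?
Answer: -38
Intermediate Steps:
L(E, B) = -8 (L(E, B) = 9 - (6 - 11*(-1)) = 9 - (6 + 11) = 9 - 1*17 = 9 - 17 = -8)
c(f) = 3 + 3*f**2 (c(f) = (1 + f**2)*3 = 3 + 3*f**2)
h(o) = 6 + 6*o**2 (h(o) = 2*(3 + 3*o**2) = 6 + 6*o**2)
L(507, 260) - h(A(-10)) = -8 - (6 + 6*2**2) = -8 - (6 + 6*4) = -8 - (6 + 24) = -8 - 1*30 = -8 - 30 = -38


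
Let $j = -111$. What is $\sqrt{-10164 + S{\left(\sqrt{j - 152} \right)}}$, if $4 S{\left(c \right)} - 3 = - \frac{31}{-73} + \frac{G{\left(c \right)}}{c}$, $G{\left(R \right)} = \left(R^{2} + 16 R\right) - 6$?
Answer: $\frac{\sqrt{-14978706730390 + 377010763 i \sqrt{263}}}{38398} \approx 0.020571 + 100.79 i$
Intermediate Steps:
$G{\left(R \right)} = -6 + R^{2} + 16 R$
$S{\left(c \right)} = \frac{125}{146} + \frac{-6 + c^{2} + 16 c}{4 c}$ ($S{\left(c \right)} = \frac{3}{4} + \frac{- \frac{31}{-73} + \frac{-6 + c^{2} + 16 c}{c}}{4} = \frac{3}{4} + \frac{\left(-31\right) \left(- \frac{1}{73}\right) + \frac{-6 + c^{2} + 16 c}{c}}{4} = \frac{3}{4} + \frac{\frac{31}{73} + \frac{-6 + c^{2} + 16 c}{c}}{4} = \frac{3}{4} + \left(\frac{31}{292} + \frac{-6 + c^{2} + 16 c}{4 c}\right) = \frac{125}{146} + \frac{-6 + c^{2} + 16 c}{4 c}$)
$\sqrt{-10164 + S{\left(\sqrt{j - 152} \right)}} = \sqrt{-10164 + \left(\frac{709}{146} - \frac{3}{2 \sqrt{-111 - 152}} + \frac{\sqrt{-111 - 152}}{4}\right)} = \sqrt{-10164 + \left(\frac{709}{146} - \frac{3}{2 \sqrt{-263}} + \frac{\sqrt{-263}}{4}\right)} = \sqrt{-10164 + \left(\frac{709}{146} - \frac{3}{2 i \sqrt{263}} + \frac{i \sqrt{263}}{4}\right)} = \sqrt{-10164 + \left(\frac{709}{146} - \frac{3 \left(- \frac{i \sqrt{263}}{263}\right)}{2} + \frac{i \sqrt{263}}{4}\right)} = \sqrt{-10164 + \left(\frac{709}{146} + \frac{3 i \sqrt{263}}{526} + \frac{i \sqrt{263}}{4}\right)} = \sqrt{-10164 + \left(\frac{709}{146} + \frac{269 i \sqrt{263}}{1052}\right)} = \sqrt{- \frac{1483235}{146} + \frac{269 i \sqrt{263}}{1052}}$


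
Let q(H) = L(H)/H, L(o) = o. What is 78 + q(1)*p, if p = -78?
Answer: 0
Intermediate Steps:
q(H) = 1 (q(H) = H/H = 1)
78 + q(1)*p = 78 + 1*(-78) = 78 - 78 = 0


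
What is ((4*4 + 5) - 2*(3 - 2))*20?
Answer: 380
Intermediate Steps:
((4*4 + 5) - 2*(3 - 2))*20 = ((16 + 5) - 2*1)*20 = (21 - 2)*20 = 19*20 = 380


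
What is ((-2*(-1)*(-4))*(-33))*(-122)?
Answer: -32208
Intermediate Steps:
((-2*(-1)*(-4))*(-33))*(-122) = ((2*(-4))*(-33))*(-122) = -8*(-33)*(-122) = 264*(-122) = -32208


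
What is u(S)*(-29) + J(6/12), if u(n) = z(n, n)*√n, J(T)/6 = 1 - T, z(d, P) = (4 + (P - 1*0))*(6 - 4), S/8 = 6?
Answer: 3 - 12064*√3 ≈ -20892.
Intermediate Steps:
S = 48 (S = 8*6 = 48)
z(d, P) = 8 + 2*P (z(d, P) = (4 + (P + 0))*2 = (4 + P)*2 = 8 + 2*P)
J(T) = 6 - 6*T (J(T) = 6*(1 - T) = 6 - 6*T)
u(n) = √n*(8 + 2*n) (u(n) = (8 + 2*n)*√n = √n*(8 + 2*n))
u(S)*(-29) + J(6/12) = (2*√48*(4 + 48))*(-29) + (6 - 36/12) = (2*(4*√3)*52)*(-29) + (6 - 36/12) = (416*√3)*(-29) + (6 - 6*½) = -12064*√3 + (6 - 3) = -12064*√3 + 3 = 3 - 12064*√3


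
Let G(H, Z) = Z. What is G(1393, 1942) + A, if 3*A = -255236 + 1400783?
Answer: 383791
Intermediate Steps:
A = 381849 (A = (-255236 + 1400783)/3 = (1/3)*1145547 = 381849)
G(1393, 1942) + A = 1942 + 381849 = 383791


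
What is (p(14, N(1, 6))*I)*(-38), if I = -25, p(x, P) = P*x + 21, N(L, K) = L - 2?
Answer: 6650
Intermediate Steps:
N(L, K) = -2 + L
p(x, P) = 21 + P*x
(p(14, N(1, 6))*I)*(-38) = ((21 + (-2 + 1)*14)*(-25))*(-38) = ((21 - 1*14)*(-25))*(-38) = ((21 - 14)*(-25))*(-38) = (7*(-25))*(-38) = -175*(-38) = 6650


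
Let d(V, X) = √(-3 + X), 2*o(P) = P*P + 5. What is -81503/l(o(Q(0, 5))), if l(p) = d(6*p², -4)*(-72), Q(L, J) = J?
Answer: -81503*I*√7/504 ≈ -427.85*I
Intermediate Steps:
o(P) = 5/2 + P²/2 (o(P) = (P*P + 5)/2 = (P² + 5)/2 = (5 + P²)/2 = 5/2 + P²/2)
l(p) = -72*I*√7 (l(p) = √(-3 - 4)*(-72) = √(-7)*(-72) = (I*√7)*(-72) = -72*I*√7)
-81503/l(o(Q(0, 5))) = -81503*I*√7/504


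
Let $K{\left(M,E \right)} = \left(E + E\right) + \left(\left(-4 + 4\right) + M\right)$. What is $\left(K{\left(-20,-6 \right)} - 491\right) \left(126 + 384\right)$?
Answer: $-266730$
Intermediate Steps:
$K{\left(M,E \right)} = M + 2 E$ ($K{\left(M,E \right)} = 2 E + \left(0 + M\right) = 2 E + M = M + 2 E$)
$\left(K{\left(-20,-6 \right)} - 491\right) \left(126 + 384\right) = \left(\left(-20 + 2 \left(-6\right)\right) - 491\right) \left(126 + 384\right) = \left(\left(-20 - 12\right) - 491\right) 510 = \left(-32 - 491\right) 510 = \left(-523\right) 510 = -266730$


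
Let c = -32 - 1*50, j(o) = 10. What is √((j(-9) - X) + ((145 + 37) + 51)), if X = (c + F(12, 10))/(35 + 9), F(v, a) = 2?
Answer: √29623/11 ≈ 15.647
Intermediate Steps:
c = -82 (c = -32 - 50 = -82)
X = -20/11 (X = (-82 + 2)/(35 + 9) = -80/44 = -80*1/44 = -20/11 ≈ -1.8182)
√((j(-9) - X) + ((145 + 37) + 51)) = √((10 - 1*(-20/11)) + ((145 + 37) + 51)) = √((10 + 20/11) + (182 + 51)) = √(130/11 + 233) = √(2693/11) = √29623/11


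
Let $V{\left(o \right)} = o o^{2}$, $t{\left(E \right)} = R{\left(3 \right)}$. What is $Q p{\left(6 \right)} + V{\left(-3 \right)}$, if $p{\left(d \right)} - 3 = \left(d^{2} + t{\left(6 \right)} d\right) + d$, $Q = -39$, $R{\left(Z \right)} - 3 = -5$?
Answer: $-1314$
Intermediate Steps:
$R{\left(Z \right)} = -2$ ($R{\left(Z \right)} = 3 - 5 = -2$)
$t{\left(E \right)} = -2$
$V{\left(o \right)} = o^{3}$
$p{\left(d \right)} = 3 + d^{2} - d$ ($p{\left(d \right)} = 3 + \left(\left(d^{2} - 2 d\right) + d\right) = 3 + \left(d^{2} - d\right) = 3 + d^{2} - d$)
$Q p{\left(6 \right)} + V{\left(-3 \right)} = - 39 \left(3 + 6^{2} - 6\right) + \left(-3\right)^{3} = - 39 \left(3 + 36 - 6\right) - 27 = \left(-39\right) 33 - 27 = -1287 - 27 = -1314$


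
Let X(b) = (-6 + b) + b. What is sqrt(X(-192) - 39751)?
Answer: I*sqrt(40141) ≈ 200.35*I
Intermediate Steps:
X(b) = -6 + 2*b
sqrt(X(-192) - 39751) = sqrt((-6 + 2*(-192)) - 39751) = sqrt((-6 - 384) - 39751) = sqrt(-390 - 39751) = sqrt(-40141) = I*sqrt(40141)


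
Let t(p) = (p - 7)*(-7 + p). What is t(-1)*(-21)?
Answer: -1344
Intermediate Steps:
t(p) = (-7 + p)**2 (t(p) = (-7 + p)*(-7 + p) = (-7 + p)**2)
t(-1)*(-21) = (-7 - 1)**2*(-21) = (-8)**2*(-21) = 64*(-21) = -1344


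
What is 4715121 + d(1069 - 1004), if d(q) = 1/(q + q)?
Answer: 612965731/130 ≈ 4.7151e+6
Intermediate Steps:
d(q) = 1/(2*q)
4715121 + d(1069 - 1004) = 4715121 + 1/(2*(1069 - 1004)) = 4715121 + (½)/65 = 4715121 + (½)*(1/65) = 4715121 + 1/130 = 612965731/130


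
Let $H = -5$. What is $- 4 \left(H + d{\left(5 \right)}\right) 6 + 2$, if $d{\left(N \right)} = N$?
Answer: $2$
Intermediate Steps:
$- 4 \left(H + d{\left(5 \right)}\right) 6 + 2 = - 4 \left(-5 + 5\right) 6 + 2 = - 4 \cdot 0 \cdot 6 + 2 = \left(-4\right) 0 + 2 = 0 + 2 = 2$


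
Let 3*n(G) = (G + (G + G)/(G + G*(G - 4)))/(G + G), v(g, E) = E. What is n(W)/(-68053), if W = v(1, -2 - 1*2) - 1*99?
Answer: -910/371501327 ≈ -2.4495e-6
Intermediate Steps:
W = -103 (W = (-2 - 1*2) - 1*99 = (-2 - 2) - 99 = -4 - 99 = -103)
n(G) = (G + 2*G/(G + G*(-4 + G)))/(6*G) (n(G) = ((G + (G + G)/(G + G*(G - 4)))/(G + G))/3 = ((G + (2*G)/(G + G*(-4 + G)))/((2*G)))/3 = ((G + 2*G/(G + G*(-4 + G)))*(1/(2*G)))/3 = ((G + 2*G/(G + G*(-4 + G)))/(2*G))/3 = (G + 2*G/(G + G*(-4 + G)))/(6*G))
n(W)/(-68053) = ((1/6)*(2 + (-103)**2 - 3*(-103))/(-103*(-3 - 103)))/(-68053) = ((1/6)*(-1/103)*(2 + 10609 + 309)/(-106))*(-1/68053) = ((1/6)*(-1/103)*(-1/106)*10920)*(-1/68053) = (910/5459)*(-1/68053) = -910/371501327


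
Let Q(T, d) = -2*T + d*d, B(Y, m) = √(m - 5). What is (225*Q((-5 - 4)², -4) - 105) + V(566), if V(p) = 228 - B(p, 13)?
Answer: -32727 - 2*√2 ≈ -32730.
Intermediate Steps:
B(Y, m) = √(-5 + m)
V(p) = 228 - 2*√2 (V(p) = 228 - √(-5 + 13) = 228 - √8 = 228 - 2*√2)
Q(T, d) = d² - 2*T (Q(T, d) = -2*T + d² = d² - 2*T)
(225*Q((-5 - 4)², -4) - 105) + V(566) = (225*((-4)² - 2*(-5 - 4)²) - 105) + (228 - 2*√2) = (225*(16 - 2*(-9)²) - 105) + (228 - 2*√2) = (225*(16 - 2*81) - 105) + (228 - 2*√2) = (225*(16 - 162) - 105) + (228 - 2*√2) = (225*(-146) - 105) + (228 - 2*√2) = (-32850 - 105) + (228 - 2*√2) = -32955 + (228 - 2*√2) = -32727 - 2*√2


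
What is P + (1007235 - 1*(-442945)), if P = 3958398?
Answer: 5408578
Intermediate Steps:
P + (1007235 - 1*(-442945)) = 3958398 + (1007235 - 1*(-442945)) = 3958398 + (1007235 + 442945) = 3958398 + 1450180 = 5408578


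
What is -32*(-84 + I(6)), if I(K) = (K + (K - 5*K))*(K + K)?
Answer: 9600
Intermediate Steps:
I(K) = -6*K² (I(K) = (K - 4*K)*(2*K) = (-3*K)*(2*K) = -6*K²)
-32*(-84 + I(6)) = -32*(-84 - 6*6²) = -32*(-84 - 6*36) = -32*(-84 - 216) = -32*(-300) = 9600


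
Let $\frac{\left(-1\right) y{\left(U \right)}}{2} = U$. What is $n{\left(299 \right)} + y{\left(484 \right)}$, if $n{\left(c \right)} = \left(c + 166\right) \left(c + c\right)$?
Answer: $277102$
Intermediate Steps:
$y{\left(U \right)} = - 2 U$
$n{\left(c \right)} = 2 c \left(166 + c\right)$ ($n{\left(c \right)} = \left(166 + c\right) 2 c = 2 c \left(166 + c\right)$)
$n{\left(299 \right)} + y{\left(484 \right)} = 2 \cdot 299 \left(166 + 299\right) - 968 = 2 \cdot 299 \cdot 465 - 968 = 278070 - 968 = 277102$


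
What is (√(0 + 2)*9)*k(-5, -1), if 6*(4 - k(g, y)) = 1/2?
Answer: 141*√2/4 ≈ 49.851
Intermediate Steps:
k(g, y) = 47/12 (k(g, y) = 4 - 1/(6*2) = 4 - ⅙*½ = 4 - 1/12 = 47/12)
(√(0 + 2)*9)*k(-5, -1) = (√(0 + 2)*9)*(47/12) = (√2*9)*(47/12) = (9*√2)*(47/12) = 141*√2/4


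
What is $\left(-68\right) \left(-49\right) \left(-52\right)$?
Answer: $-173264$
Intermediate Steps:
$\left(-68\right) \left(-49\right) \left(-52\right) = 3332 \left(-52\right) = -173264$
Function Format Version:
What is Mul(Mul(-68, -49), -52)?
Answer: -173264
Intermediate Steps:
Mul(Mul(-68, -49), -52) = Mul(3332, -52) = -173264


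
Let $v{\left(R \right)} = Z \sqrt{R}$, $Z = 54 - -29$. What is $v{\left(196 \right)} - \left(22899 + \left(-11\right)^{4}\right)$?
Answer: $-36378$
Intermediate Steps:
$Z = 83$ ($Z = 54 + 29 = 83$)
$v{\left(R \right)} = 83 \sqrt{R}$
$v{\left(196 \right)} - \left(22899 + \left(-11\right)^{4}\right) = 83 \sqrt{196} - \left(22899 + \left(-11\right)^{4}\right) = 83 \cdot 14 - \left(22899 + 14641\right) = 1162 - 37540 = -36378$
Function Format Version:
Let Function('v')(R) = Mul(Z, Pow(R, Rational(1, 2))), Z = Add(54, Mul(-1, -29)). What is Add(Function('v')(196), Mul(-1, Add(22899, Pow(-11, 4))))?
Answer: -36378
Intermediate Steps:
Z = 83 (Z = Add(54, 29) = 83)
Function('v')(R) = Mul(83, Pow(R, Rational(1, 2)))
Add(Function('v')(196), Mul(-1, Add(22899, Pow(-11, 4)))) = Add(Mul(83, Pow(196, Rational(1, 2))), Mul(-1, Add(22899, Pow(-11, 4)))) = Add(Mul(83, 14), Mul(-1, Add(22899, 14641))) = Add(1162, Mul(-1, 37540)) = Add(1162, -37540) = -36378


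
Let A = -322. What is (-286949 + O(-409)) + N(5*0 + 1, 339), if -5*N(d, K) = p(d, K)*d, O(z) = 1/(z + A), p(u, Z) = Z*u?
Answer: -1049046409/3655 ≈ -2.8702e+5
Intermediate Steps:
O(z) = 1/(-322 + z) (O(z) = 1/(z - 322) = 1/(-322 + z))
N(d, K) = -K*d²/5 (N(d, K) = -K*d*d/5 = -K*d²/5)
(-286949 + O(-409)) + N(5*0 + 1, 339) = (-286949 + 1/(-322 - 409)) - ⅕*339*(5*0 + 1)² = (-286949 + 1/(-731)) - ⅕*339*(0 + 1)² = (-286949 - 1/731) - ⅕*339*1² = -209759720/731 - ⅕*339*1 = -209759720/731 - 339/5 = -1049046409/3655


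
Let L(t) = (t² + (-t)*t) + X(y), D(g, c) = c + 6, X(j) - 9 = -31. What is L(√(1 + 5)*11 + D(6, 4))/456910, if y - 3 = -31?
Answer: -11/228455 ≈ -4.8149e-5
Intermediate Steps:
y = -28 (y = 3 - 31 = -28)
X(j) = -22 (X(j) = 9 - 31 = -22)
D(g, c) = 6 + c
L(t) = -22 (L(t) = (t² + (-t)*t) - 22 = (t² - t²) - 22 = 0 - 22 = -22)
L(√(1 + 5)*11 + D(6, 4))/456910 = -22/456910 = -22*1/456910 = -11/228455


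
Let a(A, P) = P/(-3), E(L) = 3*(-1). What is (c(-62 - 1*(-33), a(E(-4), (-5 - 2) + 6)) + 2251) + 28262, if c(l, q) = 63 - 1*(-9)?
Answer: 30585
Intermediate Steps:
E(L) = -3
a(A, P) = -P/3 (a(A, P) = P*(-1/3) = -P/3)
c(l, q) = 72 (c(l, q) = 63 + 9 = 72)
(c(-62 - 1*(-33), a(E(-4), (-5 - 2) + 6)) + 2251) + 28262 = (72 + 2251) + 28262 = 2323 + 28262 = 30585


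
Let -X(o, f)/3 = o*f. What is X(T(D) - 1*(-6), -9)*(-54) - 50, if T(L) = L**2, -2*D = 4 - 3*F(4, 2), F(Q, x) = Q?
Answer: -32126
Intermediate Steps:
D = 4 (D = -(4 - 3*4)/2 = -(4 - 12)/2 = -1/2*(-8) = 4)
X(o, f) = -3*f*o (X(o, f) = -3*o*f = -3*f*o)
X(T(D) - 1*(-6), -9)*(-54) - 50 = -3*(-9)*(4**2 - 1*(-6))*(-54) - 50 = -3*(-9)*(16 + 6)*(-54) - 50 = -3*(-9)*22*(-54) - 50 = 594*(-54) - 50 = -32076 - 50 = -32126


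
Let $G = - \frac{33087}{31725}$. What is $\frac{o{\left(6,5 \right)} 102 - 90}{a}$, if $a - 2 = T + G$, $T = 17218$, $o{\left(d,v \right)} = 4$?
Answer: $\frac{3362850}{182090471} \approx 0.018468$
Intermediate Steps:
$G = - \frac{11029}{10575}$ ($G = \left(-33087\right) \frac{1}{31725} = - \frac{11029}{10575} \approx -1.0429$)
$a = \frac{182090471}{10575}$ ($a = 2 + \left(17218 - \frac{11029}{10575}\right) = 2 + \frac{182069321}{10575} = \frac{182090471}{10575} \approx 17219.0$)
$\frac{o{\left(6,5 \right)} 102 - 90}{a} = \frac{4 \cdot 102 - 90}{\frac{182090471}{10575}} = \left(408 - 90\right) \frac{10575}{182090471} = 318 \cdot \frac{10575}{182090471} = \frac{3362850}{182090471}$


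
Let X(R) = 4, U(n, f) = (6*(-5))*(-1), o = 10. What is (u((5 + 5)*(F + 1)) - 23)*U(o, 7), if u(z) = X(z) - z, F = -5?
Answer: 630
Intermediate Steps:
U(n, f) = 30 (U(n, f) = -30*(-1) = 30)
u(z) = 4 - z
(u((5 + 5)*(F + 1)) - 23)*U(o, 7) = ((4 - (5 + 5)*(-5 + 1)) - 23)*30 = ((4 - 10*(-4)) - 23)*30 = ((4 - 1*(-40)) - 23)*30 = ((4 + 40) - 23)*30 = (44 - 23)*30 = 21*30 = 630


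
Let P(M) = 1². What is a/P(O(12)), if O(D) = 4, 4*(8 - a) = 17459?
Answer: -17427/4 ≈ -4356.8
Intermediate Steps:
a = -17427/4 (a = 8 - ¼*17459 = 8 - 17459/4 = -17427/4 ≈ -4356.8)
P(M) = 1
a/P(O(12)) = -17427/4/1 = -17427/4*1 = -17427/4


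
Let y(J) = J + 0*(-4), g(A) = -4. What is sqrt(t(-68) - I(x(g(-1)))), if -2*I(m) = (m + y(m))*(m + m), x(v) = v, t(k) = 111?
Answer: sqrt(143) ≈ 11.958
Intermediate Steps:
y(J) = J (y(J) = J + 0 = J)
I(m) = -2*m**2 (I(m) = -(m + m)*(m + m)/2 = -2*m*2*m/2 = -2*m**2)
sqrt(t(-68) - I(x(g(-1)))) = sqrt(111 - (-2)*(-4)**2) = sqrt(111 - (-2)*16) = sqrt(111 - 1*(-32)) = sqrt(111 + 32) = sqrt(143)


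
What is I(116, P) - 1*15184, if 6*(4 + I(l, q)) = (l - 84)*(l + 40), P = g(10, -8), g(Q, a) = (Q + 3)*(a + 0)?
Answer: -14356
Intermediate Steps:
g(Q, a) = a*(3 + Q) (g(Q, a) = (3 + Q)*a = a*(3 + Q))
P = -104 (P = -8*(3 + 10) = -8*13 = -104)
I(l, q) = -4 + (-84 + l)*(40 + l)/6 (I(l, q) = -4 + ((l - 84)*(l + 40))/6 = -4 + ((-84 + l)*(40 + l))/6 = -4 + (-84 + l)*(40 + l)/6)
I(116, P) - 1*15184 = (-564 - 22/3*116 + (1/6)*116**2) - 1*15184 = (-564 - 2552/3 + (1/6)*13456) - 15184 = (-564 - 2552/3 + 6728/3) - 15184 = 828 - 15184 = -14356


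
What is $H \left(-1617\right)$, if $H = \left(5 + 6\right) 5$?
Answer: $-88935$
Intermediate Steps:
$H = 55$ ($H = 11 \cdot 5 = 55$)
$H \left(-1617\right) = 55 \left(-1617\right) = -88935$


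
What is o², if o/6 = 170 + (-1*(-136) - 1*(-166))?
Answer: 8020224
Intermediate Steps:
o = 2832 (o = 6*(170 + (-1*(-136) - 1*(-166))) = 6*(170 + (136 + 166)) = 6*(170 + 302) = 6*472 = 2832)
o² = 2832² = 8020224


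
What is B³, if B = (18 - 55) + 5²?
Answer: -1728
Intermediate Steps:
B = -12 (B = -37 + 25 = -12)
B³ = (-12)³ = -1728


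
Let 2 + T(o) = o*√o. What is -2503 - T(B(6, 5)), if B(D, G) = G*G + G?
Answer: -2501 - 30*√30 ≈ -2665.3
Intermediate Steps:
B(D, G) = G + G² (B(D, G) = G² + G = G + G²)
T(o) = -2 + o^(3/2) (T(o) = -2 + o*√o = -2 + o^(3/2))
-2503 - T(B(6, 5)) = -2503 - (-2 + (5*(1 + 5))^(3/2)) = -2503 - (-2 + (5*6)^(3/2)) = -2503 - (-2 + 30^(3/2)) = -2503 - (-2 + 30*√30) = -2503 + (2 - 30*√30) = -2501 - 30*√30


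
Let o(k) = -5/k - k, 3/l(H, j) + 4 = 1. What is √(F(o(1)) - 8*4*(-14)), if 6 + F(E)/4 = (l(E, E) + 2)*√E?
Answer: 2*√(106 + I*√6) ≈ 20.593 + 0.2379*I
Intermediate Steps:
l(H, j) = -1 (l(H, j) = 3/(-4 + 1) = 3/(-3) = 3*(-⅓) = -1)
o(k) = -k - 5/k
F(E) = -24 + 4*√E (F(E) = -24 + 4*((-1 + 2)*√E) = -24 + 4*(1*√E) = -24 + 4*√E)
√(F(o(1)) - 8*4*(-14)) = √((-24 + 4*√(-1*1 - 5/1)) - 8*4*(-14)) = √((-24 + 4*√(-1 - 5*1)) - 32*(-14)) = √((-24 + 4*√(-1 - 5)) + 448) = √((-24 + 4*√(-6)) + 448) = √((-24 + 4*(I*√6)) + 448) = √((-24 + 4*I*√6) + 448) = √(424 + 4*I*√6)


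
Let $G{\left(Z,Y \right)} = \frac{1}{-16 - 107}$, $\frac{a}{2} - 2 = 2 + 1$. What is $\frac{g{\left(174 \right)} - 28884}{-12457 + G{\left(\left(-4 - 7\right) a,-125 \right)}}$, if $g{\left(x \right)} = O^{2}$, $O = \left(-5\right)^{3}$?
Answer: $\frac{1630857}{1532212} \approx 1.0644$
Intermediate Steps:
$O = -125$
$a = 10$ ($a = 4 + 2 \left(2 + 1\right) = 4 + 2 \cdot 3 = 4 + 6 = 10$)
$G{\left(Z,Y \right)} = - \frac{1}{123}$ ($G{\left(Z,Y \right)} = \frac{1}{-123} = - \frac{1}{123}$)
$g{\left(x \right)} = 15625$ ($g{\left(x \right)} = \left(-125\right)^{2} = 15625$)
$\frac{g{\left(174 \right)} - 28884}{-12457 + G{\left(\left(-4 - 7\right) a,-125 \right)}} = \frac{15625 - 28884}{-12457 - \frac{1}{123}} = - \frac{13259}{- \frac{1532212}{123}} = \left(-13259\right) \left(- \frac{123}{1532212}\right) = \frac{1630857}{1532212}$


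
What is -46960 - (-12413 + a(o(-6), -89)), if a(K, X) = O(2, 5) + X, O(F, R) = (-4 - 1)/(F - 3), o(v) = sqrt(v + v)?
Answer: -34463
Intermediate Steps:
o(v) = sqrt(2)*sqrt(v) (o(v) = sqrt(2*v) = sqrt(2)*sqrt(v))
O(F, R) = -5/(-3 + F)
a(K, X) = 5 + X (a(K, X) = -5/(-3 + 2) + X = -5/(-1) + X = -5*(-1) + X = 5 + X)
-46960 - (-12413 + a(o(-6), -89)) = -46960 - (-12413 + (5 - 89)) = -46960 - (-12413 - 84) = -46960 - 1*(-12497) = -46960 + 12497 = -34463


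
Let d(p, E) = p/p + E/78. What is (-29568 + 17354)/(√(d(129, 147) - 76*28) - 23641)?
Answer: 7507530524/14531374159 + 12214*I*√1436578/14531374159 ≈ 0.51664 + 0.0010074*I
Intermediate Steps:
d(p, E) = 1 + E/78 (d(p, E) = 1 + E*(1/78) = 1 + E/78)
(-29568 + 17354)/(√(d(129, 147) - 76*28) - 23641) = (-29568 + 17354)/(√((1 + (1/78)*147) - 76*28) - 23641) = -12214/(√((1 + 49/26) - 2128) - 23641) = -12214/(√(75/26 - 2128) - 23641) = -12214/(√(-55253/26) - 23641) = -12214/(I*√1436578/26 - 23641) = -12214/(-23641 + I*√1436578/26)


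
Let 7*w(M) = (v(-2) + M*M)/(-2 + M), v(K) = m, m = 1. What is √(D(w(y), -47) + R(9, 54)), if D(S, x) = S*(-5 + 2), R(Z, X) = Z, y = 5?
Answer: √259/7 ≈ 2.2991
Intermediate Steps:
v(K) = 1
w(M) = (1 + M²)/(7*(-2 + M)) (w(M) = ((1 + M*M)/(-2 + M))/7 = ((1 + M²)/(-2 + M))/7 = (1 + M²)/(7*(-2 + M)))
D(S, x) = -3*S (D(S, x) = S*(-3) = -3*S)
√(D(w(y), -47) + R(9, 54)) = √(-3*(1 + 5²)/(7*(-2 + 5)) + 9) = √(-3*(1 + 25)/(7*3) + 9) = √(-3*26/(7*3) + 9) = √(-3*26/21 + 9) = √(-26/7 + 9) = √(37/7) = √259/7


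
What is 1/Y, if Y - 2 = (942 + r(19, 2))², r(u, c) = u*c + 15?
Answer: 1/990027 ≈ 1.0101e-6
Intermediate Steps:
r(u, c) = 15 + c*u (r(u, c) = c*u + 15 = 15 + c*u)
Y = 990027 (Y = 2 + (942 + (15 + 2*19))² = 2 + (942 + (15 + 38))² = 2 + (942 + 53)² = 2 + 995² = 2 + 990025 = 990027)
1/Y = 1/990027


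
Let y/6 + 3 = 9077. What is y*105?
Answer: 5716620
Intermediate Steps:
y = 54444 (y = -18 + 6*9077 = -18 + 54462 = 54444)
y*105 = 54444*105 = 5716620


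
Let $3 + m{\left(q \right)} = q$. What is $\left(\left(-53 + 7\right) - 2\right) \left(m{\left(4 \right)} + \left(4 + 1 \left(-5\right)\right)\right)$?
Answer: $0$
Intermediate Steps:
$m{\left(q \right)} = -3 + q$
$\left(\left(-53 + 7\right) - 2\right) \left(m{\left(4 \right)} + \left(4 + 1 \left(-5\right)\right)\right) = \left(\left(-53 + 7\right) - 2\right) \left(\left(-3 + 4\right) + \left(4 + 1 \left(-5\right)\right)\right) = \left(-46 - 2\right) \left(1 + \left(4 - 5\right)\right) = - 48 \left(1 - 1\right) = \left(-48\right) 0 = 0$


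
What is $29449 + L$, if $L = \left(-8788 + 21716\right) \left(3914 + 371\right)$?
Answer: $55425929$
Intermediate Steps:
$L = 55396480$ ($L = 12928 \cdot 4285 = 55396480$)
$29449 + L = 29449 + 55396480 = 55425929$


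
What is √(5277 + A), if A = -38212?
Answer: I*√32935 ≈ 181.48*I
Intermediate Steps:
√(5277 + A) = √(5277 - 38212) = √(-32935) = I*√32935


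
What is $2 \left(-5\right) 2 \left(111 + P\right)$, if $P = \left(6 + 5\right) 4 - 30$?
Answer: $-2500$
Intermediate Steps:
$P = 14$ ($P = 11 \cdot 4 - 30 = 44 - 30 = 14$)
$2 \left(-5\right) 2 \left(111 + P\right) = 2 \left(-5\right) 2 \left(111 + 14\right) = \left(-10\right) 2 \cdot 125 = \left(-20\right) 125 = -2500$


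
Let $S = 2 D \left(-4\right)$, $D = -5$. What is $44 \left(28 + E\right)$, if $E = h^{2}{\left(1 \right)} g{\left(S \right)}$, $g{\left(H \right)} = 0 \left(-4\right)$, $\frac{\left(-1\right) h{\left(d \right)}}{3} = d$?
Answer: $1232$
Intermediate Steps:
$h{\left(d \right)} = - 3 d$
$S = 40$ ($S = 2 \left(-5\right) \left(-4\right) = \left(-10\right) \left(-4\right) = 40$)
$g{\left(H \right)} = 0$
$E = 0$ ($E = \left(\left(-3\right) 1\right)^{2} \cdot 0 = \left(-3\right)^{2} \cdot 0 = 9 \cdot 0 = 0$)
$44 \left(28 + E\right) = 44 \left(28 + 0\right) = 44 \cdot 28 = 1232$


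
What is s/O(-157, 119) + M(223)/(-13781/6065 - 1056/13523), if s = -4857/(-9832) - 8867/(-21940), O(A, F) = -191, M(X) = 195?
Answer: -164746025974002258293/1985547512075573960 ≈ -82.973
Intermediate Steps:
s = 48435731/53928520 (s = -4857*(-1/9832) - 8867*(-1/21940) = 4857/9832 + 8867/21940 = 48435731/53928520 ≈ 0.89815)
s/O(-157, 119) + M(223)/(-13781/6065 - 1056/13523) = (48435731/53928520)/(-191) + 195/(-13781/6065 - 1056/13523) = (48435731/53928520)*(-1/191) + 195/(-13781*1/6065 - 1056*1/13523) = -48435731/10300347320 + 195/(-13781/6065 - 1056/13523) = -48435731/10300347320 + 195/(-192765103/82016995) = -48435731/10300347320 + 195*(-82016995/192765103) = -48435731/10300347320 - 15993314025/192765103 = -164746025974002258293/1985547512075573960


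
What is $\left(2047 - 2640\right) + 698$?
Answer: $105$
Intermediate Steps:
$\left(2047 - 2640\right) + 698 = -593 + 698 = 105$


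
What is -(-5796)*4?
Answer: 23184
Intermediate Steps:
-(-5796)*4 = -36*(-644) = 23184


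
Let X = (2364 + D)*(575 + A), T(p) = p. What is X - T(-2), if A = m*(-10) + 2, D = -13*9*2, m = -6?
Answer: 1356812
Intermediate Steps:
D = -234 (D = -117*2 = -234)
A = 62 (A = -6*(-10) + 2 = 60 + 2 = 62)
X = 1356810 (X = (2364 - 234)*(575 + 62) = 2130*637 = 1356810)
X - T(-2) = 1356810 - 1*(-2) = 1356810 + 2 = 1356812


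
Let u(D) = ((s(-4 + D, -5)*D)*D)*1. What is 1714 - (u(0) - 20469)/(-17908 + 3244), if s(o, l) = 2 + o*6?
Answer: 8371209/4888 ≈ 1712.6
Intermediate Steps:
s(o, l) = 2 + 6*o
u(D) = D²*(-22 + 6*D) (u(D) = (((2 + 6*(-4 + D))*D)*D)*1 = (((2 + (-24 + 6*D))*D)*D)*1 = (((-22 + 6*D)*D)*D)*1 = ((D*(-22 + 6*D))*D)*1 = (D²*(-22 + 6*D))*1 = D²*(-22 + 6*D))
1714 - (u(0) - 20469)/(-17908 + 3244) = 1714 - (0²*(-22 + 6*0) - 20469)/(-17908 + 3244) = 1714 - (0*(-22 + 0) - 20469)/(-14664) = 1714 - (0*(-22) - 20469)*(-1)/14664 = 1714 - (0 - 20469)*(-1)/14664 = 1714 - (-20469)*(-1)/14664 = 1714 - 1*6823/4888 = 1714 - 6823/4888 = 8371209/4888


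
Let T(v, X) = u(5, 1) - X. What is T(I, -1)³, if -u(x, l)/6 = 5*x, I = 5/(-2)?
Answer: -3307949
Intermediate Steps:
I = -5/2 (I = 5*(-½) = -5/2 ≈ -2.5000)
u(x, l) = -30*x
T(v, X) = -150 - X (T(v, X) = -30*5 - X = -150 - X)
T(I, -1)³ = (-150 - 1*(-1))³ = (-150 + 1)³ = (-149)³ = -3307949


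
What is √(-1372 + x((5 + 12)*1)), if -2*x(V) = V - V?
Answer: 14*I*√7 ≈ 37.041*I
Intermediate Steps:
x(V) = 0 (x(V) = -(V - V)/2 = -½*0 = 0)
√(-1372 + x((5 + 12)*1)) = √(-1372 + 0) = √(-1372) = 14*I*√7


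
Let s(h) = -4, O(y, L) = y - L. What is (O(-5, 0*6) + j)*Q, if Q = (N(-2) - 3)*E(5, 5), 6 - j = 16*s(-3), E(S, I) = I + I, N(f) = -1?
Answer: -2600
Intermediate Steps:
E(S, I) = 2*I
j = 70 (j = 6 - 16*(-4) = 6 - 1*(-64) = 6 + 64 = 70)
Q = -40 (Q = (-1 - 3)*(2*5) = -4*10 = -40)
(O(-5, 0*6) + j)*Q = ((-5 - 0*6) + 70)*(-40) = ((-5 - 1*0) + 70)*(-40) = ((-5 + 0) + 70)*(-40) = (-5 + 70)*(-40) = 65*(-40) = -2600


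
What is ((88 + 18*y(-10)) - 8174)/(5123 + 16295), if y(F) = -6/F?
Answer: -20188/53545 ≈ -0.37703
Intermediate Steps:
((88 + 18*y(-10)) - 8174)/(5123 + 16295) = ((88 + 18*(-6/(-10))) - 8174)/(5123 + 16295) = ((88 + 18*(-6*(-⅒))) - 8174)/21418 = ((88 + 18*(⅗)) - 8174)*(1/21418) = ((88 + 54/5) - 8174)*(1/21418) = (494/5 - 8174)*(1/21418) = -40376/5*1/21418 = -20188/53545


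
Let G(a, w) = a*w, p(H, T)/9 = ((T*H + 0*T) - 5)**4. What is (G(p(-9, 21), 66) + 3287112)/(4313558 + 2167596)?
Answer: 420692786868/3240577 ≈ 1.2982e+5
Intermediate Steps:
p(H, T) = 9*(-5 + H*T)**4 (p(H, T) = 9*((T*H + 0*T) - 5)**4 = 9*((H*T + 0) - 5)**4 = 9*(H*T - 5)**4 = 9*(-5 + H*T)**4)
(G(p(-9, 21), 66) + 3287112)/(4313558 + 2167596) = ((9*(-5 - 9*21)**4)*66 + 3287112)/(4313558 + 2167596) = ((9*(-5 - 189)**4)*66 + 3287112)/6481154 = ((9*(-194)**4)*66 + 3287112)*(1/6481154) = ((9*1416468496)*66 + 3287112)*(1/6481154) = (12748216464*66 + 3287112)*(1/6481154) = (841382286624 + 3287112)*(1/6481154) = 841385573736*(1/6481154) = 420692786868/3240577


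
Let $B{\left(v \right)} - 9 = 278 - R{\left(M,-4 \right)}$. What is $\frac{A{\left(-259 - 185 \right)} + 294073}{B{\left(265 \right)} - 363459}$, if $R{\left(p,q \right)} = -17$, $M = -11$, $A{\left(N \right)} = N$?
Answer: $- \frac{293629}{363155} \approx -0.80855$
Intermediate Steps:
$B{\left(v \right)} = 304$ ($B{\left(v \right)} = 9 + \left(278 - -17\right) = 9 + \left(278 + 17\right) = 9 + 295 = 304$)
$\frac{A{\left(-259 - 185 \right)} + 294073}{B{\left(265 \right)} - 363459} = \frac{\left(-259 - 185\right) + 294073}{304 - 363459} = \frac{\left(-259 - 185\right) + 294073}{-363155} = \left(-444 + 294073\right) \left(- \frac{1}{363155}\right) = 293629 \left(- \frac{1}{363155}\right) = - \frac{293629}{363155}$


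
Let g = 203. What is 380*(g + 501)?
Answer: 267520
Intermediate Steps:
380*(g + 501) = 380*(203 + 501) = 380*704 = 267520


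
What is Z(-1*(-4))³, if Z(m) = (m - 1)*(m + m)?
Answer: 13824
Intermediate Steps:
Z(m) = 2*m*(-1 + m) (Z(m) = (-1 + m)*(2*m) = 2*m*(-1 + m))
Z(-1*(-4))³ = (2*(-1*(-4))*(-1 - 1*(-4)))³ = (2*4*(-1 + 4))³ = (2*4*3)³ = 24³ = 13824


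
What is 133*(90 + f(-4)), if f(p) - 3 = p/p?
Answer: 12502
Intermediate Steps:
f(p) = 4 (f(p) = 3 + p/p = 3 + 1 = 4)
133*(90 + f(-4)) = 133*(90 + 4) = 133*94 = 12502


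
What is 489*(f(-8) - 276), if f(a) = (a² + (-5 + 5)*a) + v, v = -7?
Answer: -107091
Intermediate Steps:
f(a) = -7 + a² (f(a) = (a² + (-5 + 5)*a) - 7 = (a² + 0*a) - 7 = (a² + 0) - 7 = a² - 7 = -7 + a²)
489*(f(-8) - 276) = 489*((-7 + (-8)²) - 276) = 489*((-7 + 64) - 276) = 489*(57 - 276) = 489*(-219) = -107091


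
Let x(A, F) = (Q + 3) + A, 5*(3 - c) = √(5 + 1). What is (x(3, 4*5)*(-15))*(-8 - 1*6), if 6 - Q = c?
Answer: 1890 + 42*√6 ≈ 1992.9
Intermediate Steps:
c = 3 - √6/5 (c = 3 - √(5 + 1)/5 = 3 - √6/5 ≈ 2.5101)
Q = 3 + √6/5 (Q = 6 - (3 - √6/5) = 6 + (-3 + √6/5) = 3 + √6/5 ≈ 3.4899)
x(A, F) = 6 + A + √6/5 (x(A, F) = ((3 + √6/5) + 3) + A = (6 + √6/5) + A = 6 + A + √6/5)
(x(3, 4*5)*(-15))*(-8 - 1*6) = ((6 + 3 + √6/5)*(-15))*(-8 - 1*6) = ((9 + √6/5)*(-15))*(-8 - 6) = (-135 - 3*√6)*(-14) = 1890 + 42*√6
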